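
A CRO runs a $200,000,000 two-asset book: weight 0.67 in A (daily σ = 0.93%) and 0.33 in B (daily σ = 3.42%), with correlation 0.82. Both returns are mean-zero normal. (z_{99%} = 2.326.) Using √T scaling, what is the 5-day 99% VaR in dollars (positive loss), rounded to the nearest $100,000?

$17,500,000

σ_p = √(0.67²·0.93² + 0.33²·3.42² + 2·0.82·0.67·0.33·0.93·3.42) = 1.678%.
σ_{5d} = 1.678% × √5 = 3.752%.
VaR = 2.326 × 3.752% = 8.727%; on $200,000,000 that is $17,454,000.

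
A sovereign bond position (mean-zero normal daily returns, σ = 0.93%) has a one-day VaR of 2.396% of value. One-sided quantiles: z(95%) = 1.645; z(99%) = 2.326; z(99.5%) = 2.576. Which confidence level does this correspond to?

Implied z = VaR/σ = 2.396 / 0.93 = 2.576.
This matches z(99.5%) = 2.576.

99.5%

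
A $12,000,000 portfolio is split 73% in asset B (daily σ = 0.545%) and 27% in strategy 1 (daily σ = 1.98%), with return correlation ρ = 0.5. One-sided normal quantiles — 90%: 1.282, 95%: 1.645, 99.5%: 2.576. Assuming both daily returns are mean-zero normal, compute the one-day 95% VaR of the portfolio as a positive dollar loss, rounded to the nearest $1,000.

σ_p² = 0.73²·0.545² + 0.27²·1.98² + 2·0.5·0.73·0.27·0.545·1.98 = 0.6568 (%²).
σ_p = √0.6568 = 0.810%.
VaR = 1.645 × 0.810% = 1.332%; on $12,000,000 that is $159,840.

$160,000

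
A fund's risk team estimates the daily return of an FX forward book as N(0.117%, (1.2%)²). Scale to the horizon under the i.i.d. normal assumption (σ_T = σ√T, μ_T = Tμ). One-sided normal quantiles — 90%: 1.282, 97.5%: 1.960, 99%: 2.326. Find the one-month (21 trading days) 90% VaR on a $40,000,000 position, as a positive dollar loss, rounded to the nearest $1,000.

$1,837,000

σ_{21d} = 1.2% × √21 = 5.499%; μ_{21d} = 21 × 0.117% = 2.457%.
VaR = −(2.457%) + 1.282 × 5.499% = 4.593%.
On $40,000,000: 0.04593 × $40,000,000 = $1,837,200.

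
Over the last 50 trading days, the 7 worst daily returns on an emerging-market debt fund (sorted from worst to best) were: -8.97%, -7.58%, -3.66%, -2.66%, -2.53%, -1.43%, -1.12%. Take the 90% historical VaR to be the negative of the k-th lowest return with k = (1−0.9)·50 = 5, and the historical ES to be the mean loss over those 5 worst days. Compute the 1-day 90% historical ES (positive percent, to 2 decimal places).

5.08%

The 5 worst returns sum to -25.40%.
ES = −(-25.40%) / 5 = 5.08%.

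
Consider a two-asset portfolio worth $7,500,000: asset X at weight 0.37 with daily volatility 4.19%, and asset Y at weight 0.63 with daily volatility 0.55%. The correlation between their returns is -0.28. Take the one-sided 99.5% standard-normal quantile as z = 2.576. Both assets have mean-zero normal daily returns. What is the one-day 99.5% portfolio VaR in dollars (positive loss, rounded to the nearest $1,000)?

$288,000

σ_p² = 0.37²·4.19² + 0.63²·0.55² + 2·-0.28·0.37·0.63·4.19·0.55 = 2.2227 (%²).
σ_p = √2.2227 = 1.491%.
VaR = 2.576 × 1.491% = 3.841%; on $7,500,000 that is $288,075.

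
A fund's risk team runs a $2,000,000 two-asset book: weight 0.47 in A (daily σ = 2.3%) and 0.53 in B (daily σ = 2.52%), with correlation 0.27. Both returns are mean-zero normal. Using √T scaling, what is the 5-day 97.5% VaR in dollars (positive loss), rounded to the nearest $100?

σ_p = √(0.47²·2.3² + 0.53²·2.52² + 2·0.27·0.47·0.53·2.3·2.52) = 1.932%.
σ_{5d} = 1.932% × √5 = 4.320%.
z(97.5%) = 1.960.
VaR = 1.960 × 4.320% = 8.467%; on $2,000,000 that is $169,340.

$169,300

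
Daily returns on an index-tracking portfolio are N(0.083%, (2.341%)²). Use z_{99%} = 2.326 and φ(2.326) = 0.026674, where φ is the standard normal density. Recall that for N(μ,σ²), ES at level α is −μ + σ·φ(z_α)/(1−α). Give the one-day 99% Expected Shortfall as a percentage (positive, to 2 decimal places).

6.16%

Tail multiplier: φ(z)/(1−α) = 0.026674 / 0.01 = 2.667.
ES = −(0.083%) + 2.341% × 2.667 = 6.160%.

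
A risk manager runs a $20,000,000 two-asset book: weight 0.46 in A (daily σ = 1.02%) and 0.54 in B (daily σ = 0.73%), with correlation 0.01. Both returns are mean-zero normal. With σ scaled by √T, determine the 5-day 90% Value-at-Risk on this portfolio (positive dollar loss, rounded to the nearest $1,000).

σ_p = √(0.46²·1.02² + 0.54²·0.73² + 2·0.01·0.46·0.54·1.02·0.73) = 0.616%.
σ_{5d} = 0.616% × √5 = 1.377%.
z(90%) = 1.282.
VaR = 1.282 × 1.377% = 1.765%; on $20,000,000 that is $353,000.

$353,000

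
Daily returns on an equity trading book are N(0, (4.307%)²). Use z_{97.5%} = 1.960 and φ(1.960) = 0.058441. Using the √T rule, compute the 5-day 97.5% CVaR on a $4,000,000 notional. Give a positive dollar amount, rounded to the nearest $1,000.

σ_{5d} = 4.307% × √5 = 9.631%.
ES multiplier = φ(z)/(1−α) = 0.058441/0.025 = 2.338.
ES = 9.631% × 2.338 = 22.517%; on $4,000,000: $900,680.

$901,000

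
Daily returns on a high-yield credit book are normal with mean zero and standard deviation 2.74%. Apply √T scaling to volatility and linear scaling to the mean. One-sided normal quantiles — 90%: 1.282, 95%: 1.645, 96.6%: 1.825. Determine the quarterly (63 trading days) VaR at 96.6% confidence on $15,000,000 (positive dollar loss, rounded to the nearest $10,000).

σ_{63d} = 2.74% × √63 = 21.748%.
VaR = 1.825 × 21.748% = 39.690%.
On $15,000,000: 0.39690 × $15,000,000 = $5,953,500.

$5,950,000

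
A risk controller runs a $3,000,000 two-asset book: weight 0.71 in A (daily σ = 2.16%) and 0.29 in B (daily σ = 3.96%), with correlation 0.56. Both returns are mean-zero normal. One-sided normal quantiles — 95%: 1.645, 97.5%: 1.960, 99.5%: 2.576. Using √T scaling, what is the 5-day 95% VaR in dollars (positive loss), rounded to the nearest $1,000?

σ_p = √(0.71²·2.16² + 0.29²·3.96² + 2·0.56·0.71·0.29·2.16·3.96) = 2.376%.
σ_{5d} = 2.376% × √5 = 5.313%.
VaR = 1.645 × 5.313% = 8.740%; on $3,000,000 that is $262,200.

$262,000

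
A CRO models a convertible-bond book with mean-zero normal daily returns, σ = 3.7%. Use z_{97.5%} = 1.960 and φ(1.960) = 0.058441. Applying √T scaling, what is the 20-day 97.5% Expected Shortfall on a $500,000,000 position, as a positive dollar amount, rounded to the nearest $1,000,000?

$193,000,000

σ_{20d} = 3.7% × √20 = 16.547%.
ES multiplier = φ(z)/(1−α) = 0.058441/0.025 = 2.338.
ES = 16.547% × 2.338 = 38.687%; on $500,000,000: $193,435,000.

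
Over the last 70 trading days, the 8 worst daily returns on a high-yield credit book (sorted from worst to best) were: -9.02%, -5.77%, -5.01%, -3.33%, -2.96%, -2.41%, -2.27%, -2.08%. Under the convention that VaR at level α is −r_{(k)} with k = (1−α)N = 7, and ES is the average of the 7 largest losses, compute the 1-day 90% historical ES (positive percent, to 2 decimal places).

4.40%

The 7 worst returns sum to -30.77%.
ES = −(-30.77%) / 7 = 4.3957…% ≈ 4.40%.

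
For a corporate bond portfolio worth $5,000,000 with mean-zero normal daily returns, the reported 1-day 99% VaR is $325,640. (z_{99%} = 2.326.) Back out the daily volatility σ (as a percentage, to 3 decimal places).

2.800%

VaR as a fraction: $325,640 / $5,000,000 = 6.513%.
σ = VaR / z = 6.513% / 2.326 = 2.800%.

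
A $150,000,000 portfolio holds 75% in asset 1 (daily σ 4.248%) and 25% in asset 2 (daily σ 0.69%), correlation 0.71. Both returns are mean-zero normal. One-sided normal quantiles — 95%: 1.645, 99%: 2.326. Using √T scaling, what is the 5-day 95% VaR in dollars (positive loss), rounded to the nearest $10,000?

$18,270,000

σ_p = √(0.75²·4.248² + 0.25²·0.69² + 2·0.71·0.75·0.25·4.248·0.69) = 3.311%.
σ_{5d} = 3.311% × √5 = 7.404%.
VaR = 1.645 × 7.404% = 12.180%; on $150,000,000 that is $18,270,000.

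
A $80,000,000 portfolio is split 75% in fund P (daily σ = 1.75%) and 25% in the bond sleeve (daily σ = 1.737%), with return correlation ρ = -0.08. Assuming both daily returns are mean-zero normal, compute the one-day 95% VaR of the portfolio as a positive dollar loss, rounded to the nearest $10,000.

σ_p² = 0.75²·1.75² + 0.25²·1.737² + 2·-0.08·0.75·0.25·1.75·1.737 = 1.8200 (%²).
σ_p = √1.8200 = 1.349%.
At 95%, z = 1.645.
VaR = 1.645 × 1.349% = 2.219%; on $80,000,000 that is $1,775,200.

$1,780,000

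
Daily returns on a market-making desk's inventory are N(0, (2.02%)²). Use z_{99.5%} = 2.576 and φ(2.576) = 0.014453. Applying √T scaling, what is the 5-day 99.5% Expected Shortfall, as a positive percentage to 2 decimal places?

σ_{5d} = 2.02% × √5 = 4.517%.
ES multiplier = φ(z)/(1−α) = 0.014453/0.005 = 2.891.
ES = 4.517% × 2.891 = 13.059%.

13.06%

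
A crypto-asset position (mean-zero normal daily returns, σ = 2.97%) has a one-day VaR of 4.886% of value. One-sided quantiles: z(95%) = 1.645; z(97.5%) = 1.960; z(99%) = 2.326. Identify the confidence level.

Implied z = VaR/σ = 4.886 / 2.97 = 1.645.
This matches z(95%) = 1.645.

95%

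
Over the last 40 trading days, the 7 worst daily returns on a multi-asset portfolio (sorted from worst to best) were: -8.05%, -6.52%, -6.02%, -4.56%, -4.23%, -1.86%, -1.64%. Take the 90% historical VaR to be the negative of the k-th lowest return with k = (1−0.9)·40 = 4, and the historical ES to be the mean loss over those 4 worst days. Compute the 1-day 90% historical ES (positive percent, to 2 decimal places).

6.29%

The 4 worst returns sum to -25.15%.
ES = −(-25.15%) / 4 = 6.2875% ≈ 6.29%.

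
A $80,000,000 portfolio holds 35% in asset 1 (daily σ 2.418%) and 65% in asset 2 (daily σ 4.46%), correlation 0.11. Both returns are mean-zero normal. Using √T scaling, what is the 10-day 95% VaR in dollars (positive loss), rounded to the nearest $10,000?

σ_p = √(0.35²·2.418² + 0.65²·4.46² + 2·0.11·0.35·0.65·2.418·4.46) = 3.108%.
σ_{10d} = 3.108% × √10 = 9.828%.
z(95%) = 1.645.
VaR = 1.645 × 9.828% = 16.167%; on $80,000,000 that is $12,933,600.

$12,930,000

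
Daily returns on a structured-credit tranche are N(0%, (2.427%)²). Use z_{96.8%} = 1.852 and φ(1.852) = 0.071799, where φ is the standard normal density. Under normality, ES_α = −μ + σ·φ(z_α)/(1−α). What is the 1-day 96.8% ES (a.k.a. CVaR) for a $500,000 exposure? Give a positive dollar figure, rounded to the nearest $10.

$27,230

Tail multiplier: φ(z)/(1−α) = 0.071799 / 0.032 = 2.244.
ES = 2.427% × 2.244 = 5.446%.
On $500,000: 0.05446 × $500,000 = $27,230.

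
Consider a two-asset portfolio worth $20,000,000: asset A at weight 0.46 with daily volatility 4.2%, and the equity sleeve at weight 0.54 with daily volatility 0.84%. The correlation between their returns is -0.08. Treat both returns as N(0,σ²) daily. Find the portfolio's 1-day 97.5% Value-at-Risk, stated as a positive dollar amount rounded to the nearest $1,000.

$764,000

σ_p² = 0.46²·4.2² + 0.54²·0.84² + 2·-0.08·0.46·0.54·4.2·0.84 = 3.7982 (%²).
σ_p = √3.7982 = 1.949%.
At 97.5%, z = 1.960.
VaR = 1.960 × 1.949% = 3.820%; on $20,000,000 that is $764,000.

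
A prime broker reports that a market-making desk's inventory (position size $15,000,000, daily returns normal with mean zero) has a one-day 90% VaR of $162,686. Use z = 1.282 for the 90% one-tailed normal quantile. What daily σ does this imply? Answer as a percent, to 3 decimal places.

0.846%

VaR as a fraction: $162,686 / $15,000,000 = 1.085%.
σ = VaR / z = 1.085% / 1.282 = 0.846%.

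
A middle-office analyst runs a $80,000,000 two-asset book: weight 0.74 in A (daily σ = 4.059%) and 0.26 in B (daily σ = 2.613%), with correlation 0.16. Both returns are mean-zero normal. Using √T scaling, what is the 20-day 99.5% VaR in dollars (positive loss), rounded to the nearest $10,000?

$29,340,000

σ_p = √(0.74²·4.059² + 0.26²·2.613² + 2·0.16·0.74·0.26·4.059·2.613) = 3.184%.
σ_{20d} = 3.184% × √20 = 14.239%.
z(99.5%) = 2.576.
VaR = 2.576 × 14.239% = 36.680%; on $80,000,000 that is $29,344,000.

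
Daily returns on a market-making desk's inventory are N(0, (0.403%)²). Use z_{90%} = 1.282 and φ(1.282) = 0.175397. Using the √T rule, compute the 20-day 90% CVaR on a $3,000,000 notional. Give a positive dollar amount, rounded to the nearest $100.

$94,800

σ_{20d} = 0.403% × √20 = 1.802%.
ES multiplier = φ(z)/(1−α) = 0.175397/0.1 = 1.754.
ES = 1.802% × 1.754 = 3.161%; on $3,000,000: $94,830.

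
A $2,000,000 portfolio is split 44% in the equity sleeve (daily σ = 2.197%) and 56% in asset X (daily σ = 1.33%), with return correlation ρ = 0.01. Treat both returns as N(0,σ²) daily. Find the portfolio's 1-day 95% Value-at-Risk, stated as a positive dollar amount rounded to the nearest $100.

$40,300

σ_p² = 0.44²·2.197² + 0.56²·1.33² + 2·0.01·0.44·0.56·2.197·1.33 = 1.5036 (%²).
σ_p = √1.5036 = 1.226%.
At 95%, z = 1.645.
VaR = 1.645 × 1.226% = 2.017%; on $2,000,000 that is $40,340.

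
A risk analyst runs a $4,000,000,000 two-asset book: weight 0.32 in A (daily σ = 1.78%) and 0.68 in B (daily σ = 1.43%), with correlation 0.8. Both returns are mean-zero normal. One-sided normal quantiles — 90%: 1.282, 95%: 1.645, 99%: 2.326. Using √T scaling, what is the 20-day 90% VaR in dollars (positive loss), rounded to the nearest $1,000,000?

σ_p = √(0.32²·1.78² + 0.68²·1.43² + 2·0.8·0.32·0.68·1.78·1.43) = 1.468%.
σ_{20d} = 1.468% × √20 = 6.565%.
VaR = 1.282 × 6.565% = 8.416%; on $4,000,000,000 that is $336,640,000.

$337,000,000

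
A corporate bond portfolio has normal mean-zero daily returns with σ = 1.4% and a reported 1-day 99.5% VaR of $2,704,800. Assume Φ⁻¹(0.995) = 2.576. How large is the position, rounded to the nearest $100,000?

$75,000,000

VaR as a fraction of value: z·σ = 2.576 × 1.4% = 3.6064%.
Position = $2,704,800 / 0.036064 = $75,000,000.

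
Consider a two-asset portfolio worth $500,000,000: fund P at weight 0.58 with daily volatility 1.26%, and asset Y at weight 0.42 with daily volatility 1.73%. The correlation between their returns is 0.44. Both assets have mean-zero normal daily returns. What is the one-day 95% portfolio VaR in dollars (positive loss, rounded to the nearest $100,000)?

σ_p² = 0.58²·1.26² + 0.42²·1.73² + 2·0.44·0.58·0.42·1.26·1.73 = 1.5293 (%²).
σ_p = √1.5293 = 1.237%.
At 95%, z = 1.645.
VaR = 1.645 × 1.237% = 2.035%; on $500,000,000 that is $10,175,000.

$10,200,000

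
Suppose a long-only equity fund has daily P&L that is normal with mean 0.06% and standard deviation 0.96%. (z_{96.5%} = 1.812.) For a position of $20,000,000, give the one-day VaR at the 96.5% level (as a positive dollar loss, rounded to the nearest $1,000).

$336,000

VaR = −μ + z·σ = −(0.06%) + 1.812 × 0.96% = 1.680%.
On $20,000,000: 0.01680 × $20,000,000 = $336,000.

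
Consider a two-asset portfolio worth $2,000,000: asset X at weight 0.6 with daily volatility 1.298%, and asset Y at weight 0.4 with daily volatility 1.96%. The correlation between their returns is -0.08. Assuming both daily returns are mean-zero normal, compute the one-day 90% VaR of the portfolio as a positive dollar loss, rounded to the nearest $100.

σ_p² = 0.6²·1.298² + 0.4²·1.96² + 2·-0.08·0.6·0.4·1.298·1.96 = 1.1235 (%²).
σ_p = √1.1235 = 1.060%.
At 90%, z = 1.282.
VaR = 1.282 × 1.060% = 1.359%; on $2,000,000 that is $27,180.

$27,200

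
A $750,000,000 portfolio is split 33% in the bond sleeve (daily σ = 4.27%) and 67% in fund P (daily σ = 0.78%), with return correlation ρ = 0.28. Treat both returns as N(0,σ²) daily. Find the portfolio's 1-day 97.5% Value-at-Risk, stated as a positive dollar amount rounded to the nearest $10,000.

σ_p² = 0.33²·4.27² + 0.67²·0.78² + 2·0.28·0.33·0.67·4.27·0.78 = 2.6711 (%²).
σ_p = √2.6711 = 1.634%.
At 97.5%, z = 1.960.
VaR = 1.960 × 1.634% = 3.203%; on $750,000,000 that is $24,022,500.

$24,020,000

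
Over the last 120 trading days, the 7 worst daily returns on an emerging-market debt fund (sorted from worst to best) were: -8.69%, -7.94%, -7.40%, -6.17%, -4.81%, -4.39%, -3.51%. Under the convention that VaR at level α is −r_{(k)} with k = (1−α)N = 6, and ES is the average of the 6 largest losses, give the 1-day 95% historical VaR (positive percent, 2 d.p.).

k = 6; the 6th lowest return is -4.39%, so VaR = 4.39%.

4.39%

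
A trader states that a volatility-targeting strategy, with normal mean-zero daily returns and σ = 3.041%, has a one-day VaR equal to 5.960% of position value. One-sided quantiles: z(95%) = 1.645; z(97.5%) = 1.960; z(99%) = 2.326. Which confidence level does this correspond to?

97.5%

Implied z = VaR/σ = 5.960 / 3.041 = 1.960.
This matches z(97.5%) = 1.960.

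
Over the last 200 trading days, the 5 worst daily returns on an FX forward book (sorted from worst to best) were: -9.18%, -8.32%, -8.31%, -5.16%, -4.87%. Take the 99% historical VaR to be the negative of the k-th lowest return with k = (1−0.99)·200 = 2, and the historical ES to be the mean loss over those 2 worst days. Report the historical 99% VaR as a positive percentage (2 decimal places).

k = 2; the 2nd lowest return is -8.32%, so VaR = 8.32%.

8.32%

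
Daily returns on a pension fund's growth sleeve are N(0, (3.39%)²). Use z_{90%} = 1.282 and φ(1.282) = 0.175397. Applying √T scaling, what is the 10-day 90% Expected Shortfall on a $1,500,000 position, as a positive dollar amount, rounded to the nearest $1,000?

σ_{10d} = 3.39% × √10 = 10.720%.
ES multiplier = φ(z)/(1−α) = 0.175397/0.1 = 1.754.
ES = 10.720% × 1.754 = 18.803%; on $1,500,000: $282,045.

$282,000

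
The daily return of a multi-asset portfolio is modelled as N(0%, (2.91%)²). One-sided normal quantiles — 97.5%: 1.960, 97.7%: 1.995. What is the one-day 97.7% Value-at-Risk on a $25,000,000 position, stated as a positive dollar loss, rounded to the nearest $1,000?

$1,451,000

VaR = z·σ = 1.995 × 2.91% = 5.805%.
On $25,000,000: 0.05805 × $25,000,000 = $1,451,250.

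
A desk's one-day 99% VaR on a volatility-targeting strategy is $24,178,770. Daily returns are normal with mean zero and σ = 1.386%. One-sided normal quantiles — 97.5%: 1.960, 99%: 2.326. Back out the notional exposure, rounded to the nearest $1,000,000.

VaR as a fraction of value: z·σ = 2.326 × 1.386% = 3.22384%.
Position = $24,178,770 / 0.0322384 = $750,000,000.

$750,000,000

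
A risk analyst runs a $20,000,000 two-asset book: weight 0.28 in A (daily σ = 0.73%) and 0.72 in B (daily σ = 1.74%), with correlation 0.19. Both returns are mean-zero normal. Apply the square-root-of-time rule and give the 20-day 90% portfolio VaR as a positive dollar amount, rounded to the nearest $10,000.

σ_p = √(0.28²·0.73² + 0.72²·1.74² + 2·0.19·0.28·0.72·0.73·1.74) = 1.307%.
σ_{20d} = 1.307% × √20 = 5.845%.
z(90%) = 1.282.
VaR = 1.282 × 5.845% = 7.493%; on $20,000,000 that is $1,498,600.

$1,500,000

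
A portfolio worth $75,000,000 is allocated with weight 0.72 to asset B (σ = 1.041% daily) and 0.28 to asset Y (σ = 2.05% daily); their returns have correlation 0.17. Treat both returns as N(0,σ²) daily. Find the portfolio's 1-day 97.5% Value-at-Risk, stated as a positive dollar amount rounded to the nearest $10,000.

$1,500,000

σ_p² = 0.72²·1.041² + 0.28²·2.05² + 2·0.17·0.72·0.28·1.041·2.05 = 1.0375 (%²).
σ_p = √1.0375 = 1.019%.
At 97.5%, z = 1.960.
VaR = 1.960 × 1.019% = 1.997%; on $75,000,000 that is $1,497,750.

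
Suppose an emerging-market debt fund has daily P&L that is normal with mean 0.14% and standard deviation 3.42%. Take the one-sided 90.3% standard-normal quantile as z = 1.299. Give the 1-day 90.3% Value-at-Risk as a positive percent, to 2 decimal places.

4.30%

VaR = −μ + z·σ = −(0.14%) + 1.299 × 3.42% = 4.303%.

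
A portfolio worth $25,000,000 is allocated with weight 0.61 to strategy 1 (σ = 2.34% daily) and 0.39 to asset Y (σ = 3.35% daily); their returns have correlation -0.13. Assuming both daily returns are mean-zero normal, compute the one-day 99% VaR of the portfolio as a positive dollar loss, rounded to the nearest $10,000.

σ_p² = 0.61²·2.34² + 0.39²·3.35² + 2·-0.13·0.61·0.39·2.34·3.35 = 3.2595 (%²).
σ_p = √3.2595 = 1.805%.
At 99%, z = 2.326.
VaR = 2.326 × 1.805% = 4.198%; on $25,000,000 that is $1,049,500.

$1,050,000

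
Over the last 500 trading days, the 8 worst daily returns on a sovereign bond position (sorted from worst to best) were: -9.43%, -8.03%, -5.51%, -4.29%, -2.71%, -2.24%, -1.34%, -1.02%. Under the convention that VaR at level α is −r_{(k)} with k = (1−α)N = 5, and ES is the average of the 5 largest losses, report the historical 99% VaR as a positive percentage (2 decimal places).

k = 5; the 5th lowest return is -2.71%, so VaR = 2.71%.

2.71%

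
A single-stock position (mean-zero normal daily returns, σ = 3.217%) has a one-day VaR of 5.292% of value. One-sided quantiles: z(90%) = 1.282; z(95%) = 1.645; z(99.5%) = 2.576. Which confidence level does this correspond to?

Implied z = VaR/σ = 5.292 / 3.217 = 1.645.
This matches z(95%) = 1.645.

95%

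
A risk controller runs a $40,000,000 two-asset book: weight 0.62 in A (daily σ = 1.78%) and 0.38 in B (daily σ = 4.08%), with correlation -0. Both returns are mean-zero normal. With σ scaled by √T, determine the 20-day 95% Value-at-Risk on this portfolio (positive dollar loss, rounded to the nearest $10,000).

σ_p = √(0.62²·1.78² + 0.38²·4.08² + 2·-0·0.62·0.38·1.78·4.08) = 1.903%.
σ_{20d} = 1.903% × √20 = 8.510%.
z(95%) = 1.645.
VaR = 1.645 × 8.510% = 13.999%; on $40,000,000 that is $5,599,600.

$5,600,000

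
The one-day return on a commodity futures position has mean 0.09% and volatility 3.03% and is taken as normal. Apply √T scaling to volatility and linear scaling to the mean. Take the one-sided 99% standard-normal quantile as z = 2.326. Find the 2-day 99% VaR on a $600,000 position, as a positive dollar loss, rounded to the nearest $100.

σ_{2d} = 3.03% × √2 = 4.285%; μ_{2d} = 2 × 0.09% = 0.180%.
VaR = −(0.180%) + 2.326 × 4.285% = 9.787%.
On $600,000: 0.09787 × $600,000 = $58,722.

$58,700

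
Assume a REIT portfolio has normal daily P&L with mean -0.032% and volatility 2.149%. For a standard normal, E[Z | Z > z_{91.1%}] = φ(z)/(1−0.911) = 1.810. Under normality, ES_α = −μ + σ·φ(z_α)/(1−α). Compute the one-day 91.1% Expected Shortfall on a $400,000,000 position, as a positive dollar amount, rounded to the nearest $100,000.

ES = −(-0.032%) + 2.149% × 1.810 = 3.922%.
On $400,000,000: 0.03922 × $400,000,000 = $15,688,000.

$15,700,000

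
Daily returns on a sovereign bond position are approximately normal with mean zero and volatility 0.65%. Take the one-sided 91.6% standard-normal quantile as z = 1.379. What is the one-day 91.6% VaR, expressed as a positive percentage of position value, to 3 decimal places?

VaR = z·σ = 1.379 × 0.65% = 0.896%.

0.896%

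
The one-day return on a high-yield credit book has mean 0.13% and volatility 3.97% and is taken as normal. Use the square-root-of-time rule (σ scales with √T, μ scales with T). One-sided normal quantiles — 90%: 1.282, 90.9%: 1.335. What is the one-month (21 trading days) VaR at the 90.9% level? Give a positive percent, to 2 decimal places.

σ_{21d} = 3.97% × √21 = 18.193%; μ_{21d} = 21 × 0.13% = 2.730%.
VaR = −(2.730%) + 1.335 × 18.193% = 21.558%.

21.56%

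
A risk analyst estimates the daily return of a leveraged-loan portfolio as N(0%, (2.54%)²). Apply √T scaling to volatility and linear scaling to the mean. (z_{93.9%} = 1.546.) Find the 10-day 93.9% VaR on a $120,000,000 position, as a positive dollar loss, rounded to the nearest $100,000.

σ_{10d} = 2.54% × √10 = 8.032%.
VaR = 1.546 × 8.032% = 12.417%.
On $120,000,000: 0.12417 × $120,000,000 = $14,900,400.

$14,900,000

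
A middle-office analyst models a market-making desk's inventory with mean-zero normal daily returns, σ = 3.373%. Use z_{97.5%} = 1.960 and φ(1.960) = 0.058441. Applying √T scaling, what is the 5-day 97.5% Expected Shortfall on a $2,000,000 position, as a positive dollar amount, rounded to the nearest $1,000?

$353,000

σ_{5d} = 3.373% × √5 = 7.542%.
ES multiplier = φ(z)/(1−α) = 0.058441/0.025 = 2.338.
ES = 7.542% × 2.338 = 17.633%; on $2,000,000: $352,660.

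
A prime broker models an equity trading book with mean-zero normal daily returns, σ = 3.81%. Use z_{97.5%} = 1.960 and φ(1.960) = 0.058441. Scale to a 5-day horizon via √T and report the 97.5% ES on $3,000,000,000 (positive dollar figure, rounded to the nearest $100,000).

$597,500,000

σ_{5d} = 3.81% × √5 = 8.519%.
ES multiplier = φ(z)/(1−α) = 0.058441/0.025 = 2.338.
ES = 8.519% × 2.338 = 19.917%; on $3,000,000,000: $597,510,000.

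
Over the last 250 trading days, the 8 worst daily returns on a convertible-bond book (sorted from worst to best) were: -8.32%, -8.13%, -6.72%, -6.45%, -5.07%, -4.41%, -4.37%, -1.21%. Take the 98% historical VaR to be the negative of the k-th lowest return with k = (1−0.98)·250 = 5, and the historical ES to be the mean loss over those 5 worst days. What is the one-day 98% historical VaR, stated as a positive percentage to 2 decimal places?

k = 5; the 5th lowest return is -5.07%, so VaR = 5.07%.

5.07%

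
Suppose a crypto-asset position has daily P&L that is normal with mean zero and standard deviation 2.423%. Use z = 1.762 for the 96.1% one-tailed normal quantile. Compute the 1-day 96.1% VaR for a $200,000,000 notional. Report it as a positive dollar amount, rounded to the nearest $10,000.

$8,540,000

VaR = z·σ = 1.762 × 2.423% = 4.269%.
On $200,000,000: 0.04269 × $200,000,000 = $8,538,000.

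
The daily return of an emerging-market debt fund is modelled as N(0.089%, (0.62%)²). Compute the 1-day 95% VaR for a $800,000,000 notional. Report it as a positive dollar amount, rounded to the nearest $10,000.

$7,450,000

At 95% one-sided, z = 1.645.
VaR = −μ + z·σ = −(0.089%) + 1.645 × 0.62% = 0.931%.
On $800,000,000: 0.00931 × $800,000,000 = $7,448,000.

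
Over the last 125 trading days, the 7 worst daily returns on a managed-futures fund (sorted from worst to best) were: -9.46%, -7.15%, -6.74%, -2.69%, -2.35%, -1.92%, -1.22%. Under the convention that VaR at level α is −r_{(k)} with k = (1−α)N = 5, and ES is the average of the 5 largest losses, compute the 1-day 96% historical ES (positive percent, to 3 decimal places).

The 5 worst returns sum to -28.39%.
ES = −(-28.39%) / 5 = 5.678%.

5.678%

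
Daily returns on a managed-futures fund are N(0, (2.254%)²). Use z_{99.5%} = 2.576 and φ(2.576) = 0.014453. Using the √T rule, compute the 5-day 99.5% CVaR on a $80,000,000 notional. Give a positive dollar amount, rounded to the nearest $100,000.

$11,700,000

σ_{5d} = 2.254% × √5 = 5.040%.
ES multiplier = φ(z)/(1−α) = 0.014453/0.005 = 2.891.
ES = 5.040% × 2.891 = 14.571%; on $80,000,000: $11,656,800.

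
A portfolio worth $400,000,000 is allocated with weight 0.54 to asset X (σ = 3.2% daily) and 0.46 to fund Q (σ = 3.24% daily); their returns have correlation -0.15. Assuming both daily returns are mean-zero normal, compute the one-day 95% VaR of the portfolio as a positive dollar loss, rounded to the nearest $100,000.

$13,900,000

σ_p² = 0.54²·3.2² + 0.46²·3.24² + 2·-0.15·0.54·0.46·3.2·3.24 = 4.4347 (%²).
σ_p = √4.4347 = 2.106%.
At 95%, z = 1.645.
VaR = 1.645 × 2.106% = 3.464%; on $400,000,000 that is $13,856,000.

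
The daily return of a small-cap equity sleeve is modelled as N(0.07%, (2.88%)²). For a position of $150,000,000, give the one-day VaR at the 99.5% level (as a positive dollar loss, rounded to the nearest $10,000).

$11,020,000

At 99.5% one-sided, z = 2.576.
VaR = −μ + z·σ = −(0.07%) + 2.576 × 2.88% = 7.349%.
On $150,000,000: 0.07349 × $150,000,000 = $11,023,500.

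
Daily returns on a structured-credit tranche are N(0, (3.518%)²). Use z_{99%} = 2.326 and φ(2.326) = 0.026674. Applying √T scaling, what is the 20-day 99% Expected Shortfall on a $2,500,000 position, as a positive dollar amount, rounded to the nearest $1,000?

$1,049,000

σ_{20d} = 3.518% × √20 = 15.733%.
ES multiplier = φ(z)/(1−α) = 0.026674/0.01 = 2.667.
ES = 15.733% × 2.667 = 41.960%; on $2,500,000: $1,049,000.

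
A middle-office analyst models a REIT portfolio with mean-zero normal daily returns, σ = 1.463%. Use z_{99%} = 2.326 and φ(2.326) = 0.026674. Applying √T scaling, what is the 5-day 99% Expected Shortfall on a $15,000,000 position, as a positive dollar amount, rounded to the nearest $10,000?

σ_{5d} = 1.463% × √5 = 3.271%.
ES multiplier = φ(z)/(1−α) = 0.026674/0.01 = 2.667.
ES = 3.271% × 2.667 = 8.724%; on $15,000,000: $1,308,600.

$1,310,000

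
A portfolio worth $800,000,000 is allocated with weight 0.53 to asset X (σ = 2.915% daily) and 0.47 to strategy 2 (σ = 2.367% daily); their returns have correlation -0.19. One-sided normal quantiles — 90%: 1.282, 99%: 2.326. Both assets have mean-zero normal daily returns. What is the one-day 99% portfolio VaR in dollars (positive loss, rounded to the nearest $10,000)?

$32,080,000

σ_p² = 0.53²·2.915² + 0.47²·2.367² + 2·-0.19·0.53·0.47·2.915·2.367 = 2.9714 (%²).
σ_p = √2.9714 = 1.724%.
VaR = 2.326 × 1.724% = 4.010%; on $800,000,000 that is $32,080,000.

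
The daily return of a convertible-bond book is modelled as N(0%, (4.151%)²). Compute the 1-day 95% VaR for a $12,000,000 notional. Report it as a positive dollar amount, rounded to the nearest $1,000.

$819,000

At 95% one-sided, z = 1.645.
VaR = z·σ = 1.645 × 4.151% = 6.828%.
On $12,000,000: 0.06828 × $12,000,000 = $819,360.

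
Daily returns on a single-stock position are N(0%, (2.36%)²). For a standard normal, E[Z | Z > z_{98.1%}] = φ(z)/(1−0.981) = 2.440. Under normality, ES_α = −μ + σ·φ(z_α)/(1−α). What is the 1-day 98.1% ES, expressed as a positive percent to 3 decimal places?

ES = 2.36% × 2.440 = 5.758%.

5.758%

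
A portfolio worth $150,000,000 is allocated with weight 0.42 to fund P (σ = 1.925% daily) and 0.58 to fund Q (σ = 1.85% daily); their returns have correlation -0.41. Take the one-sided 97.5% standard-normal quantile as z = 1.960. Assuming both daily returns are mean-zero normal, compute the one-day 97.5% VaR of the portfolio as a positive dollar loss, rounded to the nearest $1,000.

σ_p² = 0.42²·1.925² + 0.58²·1.85² + 2·-0.41·0.42·0.58·1.925·1.85 = 1.0936 (%²).
σ_p = √1.0936 = 1.046%.
VaR = 1.960 × 1.046% = 2.050%; on $150,000,000 that is $3,075,000.

$3,075,000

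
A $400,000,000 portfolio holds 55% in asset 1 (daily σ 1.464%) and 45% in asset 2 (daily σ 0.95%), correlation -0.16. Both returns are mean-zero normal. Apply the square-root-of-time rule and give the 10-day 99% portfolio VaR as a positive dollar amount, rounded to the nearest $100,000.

σ_p = √(0.55²·1.464² + 0.45²·0.95² + 2·-0.16·0.55·0.45·1.464·0.95) = 0.849%.
σ_{10d} = 0.849% × √10 = 2.685%.
z(99%) = 2.326.
VaR = 2.326 × 2.685% = 6.245%; on $400,000,000 that is $24,980,000.

$25,000,000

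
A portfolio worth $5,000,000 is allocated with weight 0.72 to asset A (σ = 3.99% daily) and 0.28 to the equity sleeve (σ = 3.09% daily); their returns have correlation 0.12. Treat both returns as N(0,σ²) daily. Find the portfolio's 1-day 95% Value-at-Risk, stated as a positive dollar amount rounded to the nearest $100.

σ_p² = 0.72²·3.99² + 0.28²·3.09² + 2·0.12·0.72·0.28·3.99·3.09 = 9.5981 (%²).
σ_p = √9.5981 = 3.098%.
At 95%, z = 1.645.
VaR = 1.645 × 3.098% = 5.096%; on $5,000,000 that is $254,800.

$254,800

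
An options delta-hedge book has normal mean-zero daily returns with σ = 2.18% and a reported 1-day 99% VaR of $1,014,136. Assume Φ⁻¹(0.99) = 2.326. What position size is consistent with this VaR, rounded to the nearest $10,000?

VaR as a fraction of value: z·σ = 2.326 × 2.18% = 5.07068%.
Position = $1,014,136 / 0.0507068 = $20,000,000.

$20,000,000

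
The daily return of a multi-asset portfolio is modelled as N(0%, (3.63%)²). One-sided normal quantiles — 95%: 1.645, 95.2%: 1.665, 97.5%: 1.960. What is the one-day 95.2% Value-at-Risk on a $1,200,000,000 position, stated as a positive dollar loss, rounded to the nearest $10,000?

$72,530,000

VaR = z·σ = 1.665 × 3.63% = 6.044%.
On $1,200,000,000: 0.06044 × $1,200,000,000 = $72,528,000.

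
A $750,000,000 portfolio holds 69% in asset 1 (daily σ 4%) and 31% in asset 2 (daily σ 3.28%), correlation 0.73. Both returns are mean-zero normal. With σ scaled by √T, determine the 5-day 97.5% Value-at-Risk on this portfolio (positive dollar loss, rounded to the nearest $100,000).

σ_p = √(0.69²·4² + 0.31²·3.28² + 2·0.73·0.69·0.31·4·3.28) = 3.571%.
σ_{5d} = 3.571% × √5 = 7.985%.
z(97.5%) = 1.960.
VaR = 1.960 × 7.985% = 15.651%; on $750,000,000 that is $117,382,500.

$117,400,000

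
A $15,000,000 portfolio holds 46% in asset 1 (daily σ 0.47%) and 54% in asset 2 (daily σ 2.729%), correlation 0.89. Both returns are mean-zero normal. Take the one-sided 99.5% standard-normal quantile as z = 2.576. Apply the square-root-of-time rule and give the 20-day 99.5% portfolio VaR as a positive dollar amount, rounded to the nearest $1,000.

σ_p = √(0.46²·0.47² + 0.54²·2.729² + 2·0.89·0.46·0.54·0.47·2.729) = 1.669%.
σ_{20d} = 1.669% × √20 = 7.464%.
VaR = 2.576 × 7.464% = 19.227%; on $15,000,000 that is $2,884,050.

$2,884,000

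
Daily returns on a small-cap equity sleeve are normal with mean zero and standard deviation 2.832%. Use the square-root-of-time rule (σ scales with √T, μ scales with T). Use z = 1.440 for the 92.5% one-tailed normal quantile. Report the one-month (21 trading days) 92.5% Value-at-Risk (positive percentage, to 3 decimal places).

18.688%

σ_{21d} = 2.832% × √21 = 12.978%.
VaR = 1.440 × 12.978% = 18.688%.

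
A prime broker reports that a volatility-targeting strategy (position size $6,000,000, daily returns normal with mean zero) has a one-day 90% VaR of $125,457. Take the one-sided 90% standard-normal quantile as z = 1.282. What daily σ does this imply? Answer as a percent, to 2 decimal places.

VaR as a fraction: $125,457 / $6,000,000 = 2.091%.
σ = VaR / z = 2.091% / 1.282 = 1.631%.

1.63%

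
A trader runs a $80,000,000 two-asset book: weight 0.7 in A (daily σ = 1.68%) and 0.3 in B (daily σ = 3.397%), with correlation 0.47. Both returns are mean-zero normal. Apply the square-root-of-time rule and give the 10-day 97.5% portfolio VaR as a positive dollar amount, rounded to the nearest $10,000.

$9,340,000

σ_p = √(0.7²·1.68² + 0.3²·3.397² + 2·0.47·0.7·0.3·1.68·3.397) = 1.884%.
σ_{10d} = 1.884% × √10 = 5.958%.
z(97.5%) = 1.960.
VaR = 1.960 × 5.958% = 11.678%; on $80,000,000 that is $9,342,400.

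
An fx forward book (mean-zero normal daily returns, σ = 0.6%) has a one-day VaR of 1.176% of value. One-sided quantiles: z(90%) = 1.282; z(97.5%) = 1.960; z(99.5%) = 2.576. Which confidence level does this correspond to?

97.5%

Implied z = VaR/σ = 1.176 / 0.6 = 1.960.
This matches z(97.5%) = 1.960.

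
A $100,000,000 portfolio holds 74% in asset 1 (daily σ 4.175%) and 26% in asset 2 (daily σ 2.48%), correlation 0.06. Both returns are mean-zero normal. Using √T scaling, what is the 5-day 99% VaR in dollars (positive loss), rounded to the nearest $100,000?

σ_p = √(0.74²·4.175² + 0.26²·2.48² + 2·0.06·0.74·0.26·4.175·2.48) = 3.194%.
σ_{5d} = 3.194% × √5 = 7.142%.
z(99%) = 2.326.
VaR = 2.326 × 7.142% = 16.612%; on $100,000,000 that is $16,612,000.

$16,600,000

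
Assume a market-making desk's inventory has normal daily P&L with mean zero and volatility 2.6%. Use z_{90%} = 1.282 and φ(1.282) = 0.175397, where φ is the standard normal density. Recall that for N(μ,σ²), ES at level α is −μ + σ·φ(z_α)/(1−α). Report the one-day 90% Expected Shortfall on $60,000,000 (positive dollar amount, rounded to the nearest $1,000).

Tail multiplier: φ(z)/(1−α) = 0.175397 / 0.1 = 1.754.
ES = 2.6% × 1.754 = 4.560%.
On $60,000,000: 0.04560 × $60,000,000 = $2,736,000.

$2,736,000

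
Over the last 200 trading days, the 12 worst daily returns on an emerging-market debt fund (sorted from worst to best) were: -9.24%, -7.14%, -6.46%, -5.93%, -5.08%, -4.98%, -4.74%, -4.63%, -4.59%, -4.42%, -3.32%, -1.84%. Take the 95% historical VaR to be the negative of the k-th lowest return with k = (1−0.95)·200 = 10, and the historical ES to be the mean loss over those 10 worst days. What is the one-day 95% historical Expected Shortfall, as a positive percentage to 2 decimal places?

5.72%

The 10 worst returns sum to -57.21%.
ES = −(-57.21%) / 10 = 5.721% ≈ 5.72%.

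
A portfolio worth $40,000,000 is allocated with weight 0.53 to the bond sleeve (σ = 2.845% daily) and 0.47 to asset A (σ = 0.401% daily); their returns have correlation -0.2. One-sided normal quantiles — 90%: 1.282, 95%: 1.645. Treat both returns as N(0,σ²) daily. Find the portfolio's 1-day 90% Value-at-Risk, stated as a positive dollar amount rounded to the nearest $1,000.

$760,000

σ_p² = 0.53²·2.845² + 0.47²·0.401² + 2·-0.2·0.53·0.47·2.845·0.401 = 2.1955 (%²).
σ_p = √2.1955 = 1.482%.
VaR = 1.282 × 1.482% = 1.900%; on $40,000,000 that is $760,000.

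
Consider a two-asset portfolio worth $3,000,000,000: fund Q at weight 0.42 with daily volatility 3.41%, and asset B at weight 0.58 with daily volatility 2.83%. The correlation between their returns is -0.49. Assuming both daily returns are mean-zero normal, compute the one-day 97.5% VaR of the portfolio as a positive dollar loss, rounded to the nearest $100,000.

$91,900,000

σ_p² = 0.42²·3.41² + 0.58²·2.83² + 2·-0.49·0.42·0.58·3.41·2.83 = 2.4416 (%²).
σ_p = √2.4416 = 1.563%.
At 97.5%, z = 1.960.
VaR = 1.960 × 1.563% = 3.063%; on $3,000,000,000 that is $91,890,000.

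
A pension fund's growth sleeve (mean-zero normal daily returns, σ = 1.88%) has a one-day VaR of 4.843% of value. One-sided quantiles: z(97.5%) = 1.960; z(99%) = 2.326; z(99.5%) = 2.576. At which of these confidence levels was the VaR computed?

Implied z = VaR/σ = 4.843 / 1.88 = 2.576.
This matches z(99.5%) = 2.576.

99.5%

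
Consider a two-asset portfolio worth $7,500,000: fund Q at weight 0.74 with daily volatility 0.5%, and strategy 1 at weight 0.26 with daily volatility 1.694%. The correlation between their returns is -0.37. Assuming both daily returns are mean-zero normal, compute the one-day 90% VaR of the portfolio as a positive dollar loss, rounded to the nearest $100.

$44,100

σ_p² = 0.74²·0.5² + 0.26²·1.694² + 2·-0.37·0.74·0.26·0.5·1.694 = 0.2103 (%²).
σ_p = √0.2103 = 0.459%.
At 90%, z = 1.282.
VaR = 1.282 × 0.459% = 0.588%; on $7,500,000 that is $44,100.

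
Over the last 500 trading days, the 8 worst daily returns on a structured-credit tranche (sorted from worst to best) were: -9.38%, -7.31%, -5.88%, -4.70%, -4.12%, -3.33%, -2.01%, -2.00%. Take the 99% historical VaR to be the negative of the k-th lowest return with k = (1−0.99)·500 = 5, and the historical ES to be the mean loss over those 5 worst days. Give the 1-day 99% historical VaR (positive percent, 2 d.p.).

4.12%

k = 5; the 5th lowest return is -4.12%, so VaR = 4.12%.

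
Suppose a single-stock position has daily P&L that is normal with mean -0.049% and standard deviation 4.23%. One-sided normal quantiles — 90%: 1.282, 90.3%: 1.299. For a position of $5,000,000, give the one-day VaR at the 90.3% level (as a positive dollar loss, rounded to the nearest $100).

VaR = −μ + z·σ = −(-0.049%) + 1.299 × 4.23% = 5.544%.
On $5,000,000: 0.05544 × $5,000,000 = $277,200.

$277,200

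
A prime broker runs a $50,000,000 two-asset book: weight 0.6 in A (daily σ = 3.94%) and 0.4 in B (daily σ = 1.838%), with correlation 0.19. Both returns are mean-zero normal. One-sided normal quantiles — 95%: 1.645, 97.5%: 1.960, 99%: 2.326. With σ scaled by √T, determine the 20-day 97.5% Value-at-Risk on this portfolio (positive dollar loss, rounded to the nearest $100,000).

σ_p = √(0.6²·3.94² + 0.4²·1.838² + 2·0.19·0.6·0.4·3.94·1.838) = 2.606%.
σ_{20d} = 2.606% × √20 = 11.654%.
VaR = 1.960 × 11.654% = 22.842%; on $50,000,000 that is $11,421,000.

$11,400,000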